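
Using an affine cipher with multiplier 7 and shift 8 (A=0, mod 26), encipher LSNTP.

HEVLJ

L(11): 7·11+8=85≡7 → H
S(18): 7·18+8=134≡4 → E
N(13): 7·13+8=99≡21 → V
T(19): 7·19+8=141≡11 → L
P(15): 7·15+8=113≡9 → J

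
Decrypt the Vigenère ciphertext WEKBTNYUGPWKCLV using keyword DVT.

Repeat the key across the ciphertext: DVTDVTDVTDVTDVT
W(22)−D(3): 19 → T
E(4)−V(21): -17≡9 → J
K(10)−T(19): -9≡17 → R
B(1)−D(3): -2≡24 → Y
T(19)−V(21): -2≡24 → Y
N(13)−T(19): -6≡20 → U
Y(24)−D(3): 21 → V
U(20)−V(21): -1≡25 → Z
G(6)−T(19): -13≡13 → N
P(15)−D(3): 12 → M
W(22)−V(21): 1 → B
K(10)−T(19): -9≡17 → R
C(2)−D(3): -1≡25 → Z
L(11)−V(21): -10≡16 → Q
V(21)−T(19): 2 → C

TJRYYUVZNMBRZQC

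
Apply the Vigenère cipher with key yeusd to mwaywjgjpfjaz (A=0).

kauqzhkdhihet

Repeat the key across the message: yeusdyeusdyeu
m(12)+y(24): 36≡10 → k
w(22)+e(4): 26≡0 → a
a(0)+u(20): 20 → u
y(24)+s(18): 42≡16 → q
w(22)+d(3): 25 → z
j(9)+y(24): 33≡7 → h
g(6)+e(4): 10 → k
j(9)+u(20): 29≡3 → d
p(15)+s(18): 33≡7 → h
f(5)+d(3): 8 → i
j(9)+y(24): 33≡7 → h
a(0)+e(4): 4 → e
z(25)+u(20): 45≡19 → t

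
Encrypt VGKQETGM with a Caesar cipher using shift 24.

V(21): 21+24=45≡19 → T
G(6): 6+24=30≡4 → E
K(10): 10+24=34≡8 → I
Q(16): 16+24=40≡14 → O
E(4): 4+24=28≡2 → C
T(19): 19+24=43≡17 → R
G(6): 6+24=30≡4 → E
M(12): 12+24=36≡10 → K

TEIOCREK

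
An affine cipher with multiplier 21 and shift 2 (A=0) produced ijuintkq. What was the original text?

The inverse of 21 mod 26 is 5, since 21·5=105≡1. Apply D(y)=5·(y−2) mod 26:
i(8): 5·(8−2)=30≡4 → e
j(9): 5·(9−2)=35≡9 → j
u(20): 5·(20−2)=90≡12 → m
i(8): 5·(8−2)=30≡4 → e
n(13): 5·(13−2)=55≡3 → d
t(19): 5·(19−2)=85≡7 → h
k(10): 5·(10−2)=40≡14 → o
q(16): 5·(16−2)=70≡18 → s

ejmedhos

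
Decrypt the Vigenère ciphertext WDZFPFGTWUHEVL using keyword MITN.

KVGSDXNGKMORJD

Repeat the key across the ciphertext: MITNMITNMITNMI
W(22)−M(12): 10 → K
D(3)−I(8): -5≡21 → V
Z(25)−T(19): 6 → G
F(5)−N(13): -8≡18 → S
P(15)−M(12): 3 → D
F(5)−I(8): -3≡23 → X
G(6)−T(19): -13≡13 → N
T(19)−N(13): 6 → G
W(22)−M(12): 10 → K
U(20)−I(8): 12 → M
H(7)−T(19): -12≡14 → O
E(4)−N(13): -9≡17 → R
V(21)−M(12): 9 → J
L(11)−I(8): 3 → D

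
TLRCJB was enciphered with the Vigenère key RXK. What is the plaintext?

COHLMR

Repeat the key across the ciphertext: RXKRXK
T(19)−R(17): 2 → C
L(11)−X(23): -12≡14 → O
R(17)−K(10): 7 → H
C(2)−R(17): -15≡11 → L
J(9)−X(23): -14≡12 → M
B(1)−K(10): -9≡17 → R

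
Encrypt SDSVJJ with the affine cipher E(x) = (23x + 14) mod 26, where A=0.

S(18): 23·18+14=428≡12 → M
D(3): 23·3+14=83≡5 → F
S(18): 23·18+14=428≡12 → M
V(21): 23·21+14=497≡3 → D
J(9): 23·9+14=221≡13 → N
J(9): 23·9+14=221≡13 → N

MFMDNN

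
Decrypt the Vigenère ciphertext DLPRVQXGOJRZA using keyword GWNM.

XPCFPUKUINENU

Repeat the key across the ciphertext: GWNMGWNMGWNMG
D(3)−G(6): -3≡23 → X
L(11)−W(22): -11≡15 → P
P(15)−N(13): 2 → C
R(17)−M(12): 5 → F
V(21)−G(6): 15 → P
Q(16)−W(22): -6≡20 → U
X(23)−N(13): 10 → K
G(6)−M(12): -6≡20 → U
O(14)−G(6): 8 → I
J(9)−W(22): -13≡13 → N
R(17)−N(13): 4 → E
Z(25)−M(12): 13 → N
A(0)−G(6): -6≡20 → U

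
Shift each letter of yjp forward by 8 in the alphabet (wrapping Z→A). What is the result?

y(24): 24+8=32≡6 → g
j(9): 9+8=17 → r
p(15): 15+8=23 → x

grx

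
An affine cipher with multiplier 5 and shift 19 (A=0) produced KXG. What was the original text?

TGN

The inverse of 5 mod 26 is 21, since 5·21=105≡1. Apply D(y)=21·(y−19) mod 26:
K(10): 21·(10−19)=-189≡19 → T
X(23): 21·(23−19)=84≡6 → G
G(6): 21·(6−19)=-273≡13 → N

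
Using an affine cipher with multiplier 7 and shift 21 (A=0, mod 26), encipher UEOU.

U(20): 7·20+21=161≡5 → F
E(4): 7·4+21=49≡23 → X
O(14): 7·14+21=119≡15 → P
U(20): 7·20+21=161≡5 → F

FXPF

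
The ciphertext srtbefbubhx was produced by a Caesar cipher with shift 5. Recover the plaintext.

nmowzawpwcs

s(18): 18−5=13 → n
r(17): 17−5=12 → m
t(19): 19−5=14 → o
b(1): 1−5=-4≡22 → w
e(4): 4−5=-1≡25 → z
f(5): 5−5=0 → a
b(1): 1−5=-4≡22 → w
u(20): 20−5=15 → p
b(1): 1−5=-4≡22 → w
h(7): 7−5=2 → c
x(23): 23−5=18 → s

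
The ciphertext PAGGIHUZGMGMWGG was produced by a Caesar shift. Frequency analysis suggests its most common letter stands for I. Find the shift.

The most frequent ciphertext letter is G (appears 6 times).
G is position 6; I is position 8.
Shift = -2≡24.

24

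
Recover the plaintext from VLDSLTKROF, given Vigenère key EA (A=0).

RLZSHTGRKF

Repeat the key across the ciphertext: EAEAEAEAEA
V(21)−E(4): 17 → R
L(11)−A(0): 11 → L
D(3)−E(4): -1≡25 → Z
S(18)−A(0): 18 → S
L(11)−E(4): 7 → H
T(19)−A(0): 19 → T
K(10)−E(4): 6 → G
R(17)−A(0): 17 → R
O(14)−E(4): 10 → K
F(5)−A(0): 5 → F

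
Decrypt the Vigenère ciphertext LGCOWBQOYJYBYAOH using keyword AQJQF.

LQTYRBAFIEYLPKJH

Repeat the key across the ciphertext: AQJQFAQJQFAQJQFA
L(11)−A(0): 11 → L
G(6)−Q(16): -10≡16 → Q
C(2)−J(9): -7≡19 → T
O(14)−Q(16): -2≡24 → Y
W(22)−F(5): 17 → R
B(1)−A(0): 1 → B
Q(16)−Q(16): 0 → A
O(14)−J(9): 5 → F
Y(24)−Q(16): 8 → I
J(9)−F(5): 4 → E
Y(24)−A(0): 24 → Y
B(1)−Q(16): -15≡11 → L
Y(24)−J(9): 15 → P
A(0)−Q(16): -16≡10 → K
O(14)−F(5): 9 → J
H(7)−A(0): 7 → H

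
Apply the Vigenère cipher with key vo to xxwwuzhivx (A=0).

Repeat the key across the message: vovovovovo
x(23)+v(21): 44≡18 → s
x(23)+o(14): 37≡11 → l
w(22)+v(21): 43≡17 → r
w(22)+o(14): 36≡10 → k
u(20)+v(21): 41≡15 → p
z(25)+o(14): 39≡13 → n
h(7)+v(21): 28≡2 → c
i(8)+o(14): 22 → w
v(21)+v(21): 42≡16 → q
x(23)+o(14): 37≡11 → l

slrkpncwql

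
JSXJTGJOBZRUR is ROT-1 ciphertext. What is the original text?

J(9): 9−1=8 → I
S(18): 18−1=17 → R
X(23): 23−1=22 → W
J(9): 9−1=8 → I
T(19): 19−1=18 → S
G(6): 6−1=5 → F
J(9): 9−1=8 → I
O(14): 14−1=13 → N
B(1): 1−1=0 → A
Z(25): 25−1=24 → Y
R(17): 17−1=16 → Q
U(20): 20−1=19 → T
R(17): 17−1=16 → Q

IRWISFINAYQTQ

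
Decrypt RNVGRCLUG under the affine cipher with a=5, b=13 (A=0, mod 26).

GAMJGDKRJ

The inverse of 5 mod 26 is 21, since 5·21=105≡1. Apply D(y)=21·(y−13) mod 26:
R(17): 21·(17−13)=84≡6 → G
N(13): 21·(13−13)=0 → A
V(21): 21·(21−13)=168≡12 → M
G(6): 21·(6−13)=-147≡9 → J
R(17): 21·(17−13)=84≡6 → G
C(2): 21·(2−13)=-231≡3 → D
L(11): 21·(11−13)=-42≡10 → K
U(20): 21·(20−13)=147≡17 → R
G(6): 21·(6−13)=-147≡9 → J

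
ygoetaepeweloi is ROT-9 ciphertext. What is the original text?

y(24): 24−9=15 → p
g(6): 6−9=-3≡23 → x
o(14): 14−9=5 → f
e(4): 4−9=-5≡21 → v
t(19): 19−9=10 → k
a(0): 0−9=-9≡17 → r
e(4): 4−9=-5≡21 → v
p(15): 15−9=6 → g
e(4): 4−9=-5≡21 → v
w(22): 22−9=13 → n
e(4): 4−9=-5≡21 → v
l(11): 11−9=2 → c
o(14): 14−9=5 → f
i(8): 8−9=-1≡25 → z

pxfvkrvgvnvcfz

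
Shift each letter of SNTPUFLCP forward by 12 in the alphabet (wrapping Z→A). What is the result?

EZFBGRXOB

S(18): 18+12=30≡4 → E
N(13): 13+12=25 → Z
T(19): 19+12=31≡5 → F
P(15): 15+12=27≡1 → B
U(20): 20+12=32≡6 → G
F(5): 5+12=17 → R
L(11): 11+12=23 → X
C(2): 2+12=14 → O
P(15): 15+12=27≡1 → B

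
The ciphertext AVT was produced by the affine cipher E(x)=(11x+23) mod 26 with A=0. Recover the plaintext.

The inverse of 11 mod 26 is 19, since 11·19=209≡1. Apply D(y)=19·(y−23) mod 26:
A(0): 19·(0−23)=-437≡5 → F
V(21): 19·(21−23)=-38≡14 → O
T(19): 19·(19−23)=-76≡2 → C

FOC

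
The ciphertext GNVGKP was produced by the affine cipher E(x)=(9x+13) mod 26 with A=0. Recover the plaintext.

FAYFRG

The inverse of 9 mod 26 is 3, since 9·3=27≡1. Apply D(y)=3·(y−13) mod 26:
G(6): 3·(6−13)=-21≡5 → F
N(13): 3·(13−13)=0 → A
V(21): 3·(21−13)=24 → Y
G(6): 3·(6−13)=-21≡5 → F
K(10): 3·(10−13)=-9≡17 → R
P(15): 3·(15−13)=6 → G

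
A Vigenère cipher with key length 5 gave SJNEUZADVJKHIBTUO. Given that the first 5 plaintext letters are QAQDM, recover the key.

Subtract each crib letter from the matching ciphertext letter (mod 26):
S(18)−Q(16)=2 → C
J(9)−A(0)=9 → J
N(13)−Q(16)=-3≡23 → X
E(4)−D(3)=1 → B
U(20)−M(12)=8 → I

CJXBI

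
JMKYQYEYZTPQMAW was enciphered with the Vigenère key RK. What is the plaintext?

Repeat the key across the ciphertext: RKRKRKRKRKRKRKR
J(9)−R(17): -8≡18 → S
M(12)−K(10): 2 → C
K(10)−R(17): -7≡19 → T
Y(24)−K(10): 14 → O
Q(16)−R(17): -1≡25 → Z
Y(24)−K(10): 14 → O
E(4)−R(17): -13≡13 → N
Y(24)−K(10): 14 → O
Z(25)−R(17): 8 → I
T(19)−K(10): 9 → J
P(15)−R(17): -2≡24 → Y
Q(16)−K(10): 6 → G
M(12)−R(17): -5≡21 → V
A(0)−K(10): -10≡16 → Q
W(22)−R(17): 5 → F

SCTOZONOIJYGVQF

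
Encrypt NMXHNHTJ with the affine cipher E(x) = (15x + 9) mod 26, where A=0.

WHQKWKIO

N(13): 15·13+9=204≡22 → W
M(12): 15·12+9=189≡7 → H
X(23): 15·23+9=354≡16 → Q
H(7): 15·7+9=114≡10 → K
N(13): 15·13+9=204≡22 → W
H(7): 15·7+9=114≡10 → K
T(19): 15·19+9=294≡8 → I
J(9): 15·9+9=144≡14 → O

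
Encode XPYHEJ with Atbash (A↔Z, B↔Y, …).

X(23) → C(2)
P(15) → K(10)
Y(24) → B(1)
H(7) → S(18)
E(4) → V(21)
J(9) → Q(16)

CKBSVQ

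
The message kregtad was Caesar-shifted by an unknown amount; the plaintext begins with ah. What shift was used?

From the crib: k(10)−a(0)=10, so the shift is 10.

10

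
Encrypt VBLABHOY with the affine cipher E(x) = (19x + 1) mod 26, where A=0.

V(21): 19·21+1=400≡10 → K
B(1): 19·1+1=20 → U
L(11): 19·11+1=210≡2 → C
A(0): 19·0+1=1 → B
B(1): 19·1+1=20 → U
H(7): 19·7+1=134≡4 → E
O(14): 19·14+1=267≡7 → H
Y(24): 19·24+1=457≡15 → P

KUCBUEHP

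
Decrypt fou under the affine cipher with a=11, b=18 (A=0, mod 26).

ncm

The inverse of 11 mod 26 is 19, since 11·19=209≡1. Apply D(y)=19·(y−18) mod 26:
f(5): 19·(5−18)=-247≡13 → n
o(14): 19·(14−18)=-76≡2 → c
u(20): 19·(20−18)=38≡12 → m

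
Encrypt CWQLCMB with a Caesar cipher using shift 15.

C(2): 2+15=17 → R
W(22): 22+15=37≡11 → L
Q(16): 16+15=31≡5 → F
L(11): 11+15=26≡0 → A
C(2): 2+15=17 → R
M(12): 12+15=27≡1 → B
B(1): 1+15=16 → Q

RLFARBQ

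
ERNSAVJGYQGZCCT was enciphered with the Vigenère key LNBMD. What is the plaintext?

Repeat the key across the ciphertext: LNBMDLNBMDLNBMD
E(4)−L(11): -7≡19 → T
R(17)−N(13): 4 → E
N(13)−B(1): 12 → M
S(18)−M(12): 6 → G
A(0)−D(3): -3≡23 → X
V(21)−L(11): 10 → K
J(9)−N(13): -4≡22 → W
G(6)−B(1): 5 → F
Y(24)−M(12): 12 → M
Q(16)−D(3): 13 → N
G(6)−L(11): -5≡21 → V
Z(25)−N(13): 12 → M
C(2)−B(1): 1 → B
C(2)−M(12): -10≡16 → Q
T(19)−D(3): 16 → Q

TEMGXKWFMNVMBQQ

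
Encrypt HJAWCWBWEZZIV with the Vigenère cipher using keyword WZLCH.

Repeat the key across the message: WZLCHWZLCHWZL
H(7)+W(22): 29≡3 → D
J(9)+Z(25): 34≡8 → I
A(0)+L(11): 11 → L
W(22)+C(2): 24 → Y
C(2)+H(7): 9 → J
W(22)+W(22): 44≡18 → S
B(1)+Z(25): 26≡0 → A
W(22)+L(11): 33≡7 → H
E(4)+C(2): 6 → G
Z(25)+H(7): 32≡6 → G
Z(25)+W(22): 47≡21 → V
I(8)+Z(25): 33≡7 → H
V(21)+L(11): 32≡6 → G

DILYJSAHGGVHG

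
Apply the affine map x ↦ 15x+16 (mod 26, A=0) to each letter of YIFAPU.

MGNQHE

Y(24): 15·24+16=376≡12 → M
I(8): 15·8+16=136≡6 → G
F(5): 15·5+16=91≡13 → N
A(0): 15·0+16=16 → Q
P(15): 15·15+16=241≡7 → H
U(20): 15·20+16=316≡4 → E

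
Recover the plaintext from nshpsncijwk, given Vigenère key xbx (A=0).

qrksrqfhmzj

Repeat the key across the ciphertext: xbxxbxxbxxb
n(13)−x(23): -10≡16 → q
s(18)−b(1): 17 → r
h(7)−x(23): -16≡10 → k
p(15)−x(23): -8≡18 → s
s(18)−b(1): 17 → r
n(13)−x(23): -10≡16 → q
c(2)−x(23): -21≡5 → f
i(8)−b(1): 7 → h
j(9)−x(23): -14≡12 → m
w(22)−x(23): -1≡25 → z
k(10)−b(1): 9 → j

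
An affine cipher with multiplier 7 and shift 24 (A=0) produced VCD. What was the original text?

The inverse of 7 mod 26 is 15, since 7·15=105≡1. Apply D(y)=15·(y−24) mod 26:
V(21): 15·(21−24)=-45≡7 → H
C(2): 15·(2−24)=-330≡8 → I
D(3): 15·(3−24)=-315≡23 → X

HIX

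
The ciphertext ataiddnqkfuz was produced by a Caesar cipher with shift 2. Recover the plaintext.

a(0): 0−2=-2≡24 → y
t(19): 19−2=17 → r
a(0): 0−2=-2≡24 → y
i(8): 8−2=6 → g
d(3): 3−2=1 → b
d(3): 3−2=1 → b
n(13): 13−2=11 → l
q(16): 16−2=14 → o
k(10): 10−2=8 → i
f(5): 5−2=3 → d
u(20): 20−2=18 → s
z(25): 25−2=23 → x

yrygbbloidsx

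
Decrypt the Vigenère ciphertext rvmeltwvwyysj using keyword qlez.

bkifviswgnutt

Repeat the key across the ciphertext: qlezqlezqlezq
r(17)−q(16): 1 → b
v(21)−l(11): 10 → k
m(12)−e(4): 8 → i
e(4)−z(25): -21≡5 → f
l(11)−q(16): -5≡21 → v
t(19)−l(11): 8 → i
w(22)−e(4): 18 → s
v(21)−z(25): -4≡22 → w
w(22)−q(16): 6 → g
y(24)−l(11): 13 → n
y(24)−e(4): 20 → u
s(18)−z(25): -7≡19 → t
j(9)−q(16): -7≡19 → t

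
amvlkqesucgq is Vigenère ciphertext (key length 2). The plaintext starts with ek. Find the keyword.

Subtract each crib letter from the matching ciphertext letter (mod 26):
a(0)−e(4)=-4≡22 → w
m(12)−k(10)=2 → c

wc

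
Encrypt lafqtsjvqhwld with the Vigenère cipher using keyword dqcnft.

Repeat the key across the message: dqcnftdqcnftd
l(11)+d(3): 14 → o
a(0)+q(16): 16 → q
f(5)+c(2): 7 → h
q(16)+n(13): 29≡3 → d
t(19)+f(5): 24 → y
s(18)+t(19): 37≡11 → l
j(9)+d(3): 12 → m
v(21)+q(16): 37≡11 → l
q(16)+c(2): 18 → s
h(7)+n(13): 20 → u
w(22)+f(5): 27≡1 → b
l(11)+t(19): 30≡4 → e
d(3)+d(3): 6 → g

oqhdylmlsubeg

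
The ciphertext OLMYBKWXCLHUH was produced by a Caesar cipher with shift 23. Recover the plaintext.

ROPBENZAFOKXK

O(14): 14−23=-9≡17 → R
L(11): 11−23=-12≡14 → O
M(12): 12−23=-11≡15 → P
Y(24): 24−23=1 → B
B(1): 1−23=-22≡4 → E
K(10): 10−23=-13≡13 → N
W(22): 22−23=-1≡25 → Z
X(23): 23−23=0 → A
C(2): 2−23=-21≡5 → F
L(11): 11−23=-12≡14 → O
H(7): 7−23=-16≡10 → K
U(20): 20−23=-3≡23 → X
H(7): 7−23=-16≡10 → K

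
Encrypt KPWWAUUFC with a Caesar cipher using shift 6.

K(10): 10+6=16 → Q
P(15): 15+6=21 → V
W(22): 22+6=28≡2 → C
W(22): 22+6=28≡2 → C
A(0): 0+6=6 → G
U(20): 20+6=26≡0 → A
U(20): 20+6=26≡0 → A
F(5): 5+6=11 → L
C(2): 2+6=8 → I

QVCCGAALI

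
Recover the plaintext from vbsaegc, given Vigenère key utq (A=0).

bicglqi

Repeat the key across the ciphertext: utqutqu
v(21)−u(20): 1 → b
b(1)−t(19): -18≡8 → i
s(18)−q(16): 2 → c
a(0)−u(20): -20≡6 → g
e(4)−t(19): -15≡11 → l
g(6)−q(16): -10≡16 → q
c(2)−u(20): -18≡8 → i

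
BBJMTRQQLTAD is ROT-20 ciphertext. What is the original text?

HHPSZXWWRZGJ

B(1): 1−20=-19≡7 → H
B(1): 1−20=-19≡7 → H
J(9): 9−20=-11≡15 → P
M(12): 12−20=-8≡18 → S
T(19): 19−20=-1≡25 → Z
R(17): 17−20=-3≡23 → X
Q(16): 16−20=-4≡22 → W
Q(16): 16−20=-4≡22 → W
L(11): 11−20=-9≡17 → R
T(19): 19−20=-1≡25 → Z
A(0): 0−20=-20≡6 → G
D(3): 3−20=-17≡9 → J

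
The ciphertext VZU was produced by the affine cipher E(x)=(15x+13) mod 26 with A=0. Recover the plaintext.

EGX

The inverse of 15 mod 26 is 7, since 15·7=105≡1. Apply D(y)=7·(y−13) mod 26:
V(21): 7·(21−13)=56≡4 → E
Z(25): 7·(25−13)=84≡6 → G
U(20): 7·(20−13)=49≡23 → X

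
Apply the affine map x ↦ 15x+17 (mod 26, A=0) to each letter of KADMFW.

K(10): 15·10+17=167≡11 → L
A(0): 15·0+17=17 → R
D(3): 15·3+17=62≡10 → K
M(12): 15·12+17=197≡15 → P
F(5): 15·5+17=92≡14 → O
W(22): 15·22+17=347≡9 → J

LRKPOJ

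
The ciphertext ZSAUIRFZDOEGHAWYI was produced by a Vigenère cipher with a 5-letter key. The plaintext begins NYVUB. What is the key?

MUFAH

Subtract each crib letter from the matching ciphertext letter (mod 26):
Z(25)−N(13)=12 → M
S(18)−Y(24)=-6≡20 → U
A(0)−V(21)=-21≡5 → F
U(20)−U(20)=0 → A
I(8)−B(1)=7 → H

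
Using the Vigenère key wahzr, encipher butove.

xuanma

Repeat the key across the message: wahzrw
b(1)+w(22): 23 → x
u(20)+a(0): 20 → u
t(19)+h(7): 26≡0 → a
o(14)+z(25): 39≡13 → n
v(21)+r(17): 38≡12 → m
e(4)+w(22): 26≡0 → a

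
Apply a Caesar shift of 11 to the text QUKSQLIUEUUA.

BFVDBWTFPFFL

Q(16): 16+11=27≡1 → B
U(20): 20+11=31≡5 → F
K(10): 10+11=21 → V
S(18): 18+11=29≡3 → D
Q(16): 16+11=27≡1 → B
L(11): 11+11=22 → W
I(8): 8+11=19 → T
U(20): 20+11=31≡5 → F
E(4): 4+11=15 → P
U(20): 20+11=31≡5 → F
U(20): 20+11=31≡5 → F
A(0): 0+11=11 → L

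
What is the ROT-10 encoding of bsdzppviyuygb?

lcnjzzfsieiql

b(1): 1+10=11 → l
s(18): 18+10=28≡2 → c
d(3): 3+10=13 → n
z(25): 25+10=35≡9 → j
p(15): 15+10=25 → z
p(15): 15+10=25 → z
v(21): 21+10=31≡5 → f
i(8): 8+10=18 → s
y(24): 24+10=34≡8 → i
u(20): 20+10=30≡4 → e
y(24): 24+10=34≡8 → i
g(6): 6+10=16 → q
b(1): 1+10=11 → l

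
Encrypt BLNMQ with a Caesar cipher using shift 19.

UEGFJ

B(1): 1+19=20 → U
L(11): 11+19=30≡4 → E
N(13): 13+19=32≡6 → G
M(12): 12+19=31≡5 → F
Q(16): 16+19=35≡9 → J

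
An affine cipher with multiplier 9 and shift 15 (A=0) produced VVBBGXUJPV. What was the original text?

The inverse of 9 mod 26 is 3, since 9·3=27≡1. Apply D(y)=3·(y−15) mod 26:
V(21): 3·(21−15)=18 → S
V(21): 3·(21−15)=18 → S
B(1): 3·(1−15)=-42≡10 → K
B(1): 3·(1−15)=-42≡10 → K
G(6): 3·(6−15)=-27≡25 → Z
X(23): 3·(23−15)=24 → Y
U(20): 3·(20−15)=15 → P
J(9): 3·(9−15)=-18≡8 → I
P(15): 3·(15−15)=0 → A
V(21): 3·(21−15)=18 → S

SSKKZYPIAS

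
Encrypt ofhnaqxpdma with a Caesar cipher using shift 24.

o(14): 14+24=38≡12 → m
f(5): 5+24=29≡3 → d
h(7): 7+24=31≡5 → f
n(13): 13+24=37≡11 → l
a(0): 0+24=24 → y
q(16): 16+24=40≡14 → o
x(23): 23+24=47≡21 → v
p(15): 15+24=39≡13 → n
d(3): 3+24=27≡1 → b
m(12): 12+24=36≡10 → k
a(0): 0+24=24 → y

mdflyovnbky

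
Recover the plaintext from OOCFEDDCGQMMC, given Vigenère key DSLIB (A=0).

Repeat the key across the ciphertext: DSLIBDSLIBDSL
O(14)−D(3): 11 → L
O(14)−S(18): -4≡22 → W
C(2)−L(11): -9≡17 → R
F(5)−I(8): -3≡23 → X
E(4)−B(1): 3 → D
D(3)−D(3): 0 → A
D(3)−S(18): -15≡11 → L
C(2)−L(11): -9≡17 → R
G(6)−I(8): -2≡24 → Y
Q(16)−B(1): 15 → P
M(12)−D(3): 9 → J
M(12)−S(18): -6≡20 → U
C(2)−L(11): -9≡17 → R

LWRXDALRYPJUR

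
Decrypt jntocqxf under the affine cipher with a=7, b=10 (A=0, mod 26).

ltfikmnd

The inverse of 7 mod 26 is 15, since 7·15=105≡1. Apply D(y)=15·(y−10) mod 26:
j(9): 15·(9−10)=-15≡11 → l
n(13): 15·(13−10)=45≡19 → t
t(19): 15·(19−10)=135≡5 → f
o(14): 15·(14−10)=60≡8 → i
c(2): 15·(2−10)=-120≡10 → k
q(16): 15·(16−10)=90≡12 → m
x(23): 15·(23−10)=195≡13 → n
f(5): 15·(5−10)=-75≡3 → d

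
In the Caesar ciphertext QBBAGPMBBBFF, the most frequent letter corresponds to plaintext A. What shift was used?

1

The most frequent ciphertext letter is B (appears 5 times).
B is position 1; A is position 0.
Shift = 1.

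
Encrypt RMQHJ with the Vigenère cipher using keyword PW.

GIFDY

Repeat the key across the message: PWPWP
R(17)+P(15): 32≡6 → G
M(12)+W(22): 34≡8 → I
Q(16)+P(15): 31≡5 → F
H(7)+W(22): 29≡3 → D
J(9)+P(15): 24 → Y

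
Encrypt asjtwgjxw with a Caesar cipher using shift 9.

jbscfpsgf

a(0): 0+9=9 → j
s(18): 18+9=27≡1 → b
j(9): 9+9=18 → s
t(19): 19+9=28≡2 → c
w(22): 22+9=31≡5 → f
g(6): 6+9=15 → p
j(9): 9+9=18 → s
x(23): 23+9=32≡6 → g
w(22): 22+9=31≡5 → f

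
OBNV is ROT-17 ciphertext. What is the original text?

XKWE

O(14): 14−17=-3≡23 → X
B(1): 1−17=-16≡10 → K
N(13): 13−17=-4≡22 → W
V(21): 21−17=4 → E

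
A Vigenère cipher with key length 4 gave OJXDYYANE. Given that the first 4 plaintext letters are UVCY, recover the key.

UOVF

Subtract each crib letter from the matching ciphertext letter (mod 26):
O(14)−U(20)=-6≡20 → U
J(9)−V(21)=-12≡14 → O
X(23)−C(2)=21 → V
D(3)−Y(24)=-21≡5 → F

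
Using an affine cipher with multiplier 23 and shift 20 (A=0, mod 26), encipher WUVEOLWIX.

W(22): 23·22+20=526≡6 → G
U(20): 23·20+20=480≡12 → M
V(21): 23·21+20=503≡9 → J
E(4): 23·4+20=112≡8 → I
O(14): 23·14+20=342≡4 → E
L(11): 23·11+20=273≡13 → N
W(22): 23·22+20=526≡6 → G
I(8): 23·8+20=204≡22 → W
X(23): 23·23+20=549≡3 → D

GMJIENGWD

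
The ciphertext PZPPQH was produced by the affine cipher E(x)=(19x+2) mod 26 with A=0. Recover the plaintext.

NTNNYD

The inverse of 19 mod 26 is 11, since 19·11=209≡1. Apply D(y)=11·(y−2) mod 26:
P(15): 11·(15−2)=143≡13 → N
Z(25): 11·(25−2)=253≡19 → T
P(15): 11·(15−2)=143≡13 → N
P(15): 11·(15−2)=143≡13 → N
Q(16): 11·(16−2)=154≡24 → Y
H(7): 11·(7−2)=55≡3 → D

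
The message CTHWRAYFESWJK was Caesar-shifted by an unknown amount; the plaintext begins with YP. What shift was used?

From the crib: C(2)−Y(24)=-22≡4, so the shift is 4.

4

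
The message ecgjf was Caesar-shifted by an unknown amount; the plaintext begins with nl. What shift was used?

17

From the crib: e(4)−n(13)=-9≡17, so the shift is 17.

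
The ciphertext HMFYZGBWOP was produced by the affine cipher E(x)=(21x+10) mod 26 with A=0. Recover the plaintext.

The inverse of 21 mod 26 is 5, since 21·5=105≡1. Apply D(y)=5·(y−10) mod 26:
H(7): 5·(7−10)=-15≡11 → L
M(12): 5·(12−10)=10 → K
F(5): 5·(5−10)=-25≡1 → B
Y(24): 5·(24−10)=70≡18 → S
Z(25): 5·(25−10)=75≡23 → X
G(6): 5·(6−10)=-20≡6 → G
B(1): 5·(1−10)=-45≡7 → H
W(22): 5·(22−10)=60≡8 → I
O(14): 5·(14−10)=20 → U
P(15): 5·(15−10)=25 → Z

LKBSXGHIUZ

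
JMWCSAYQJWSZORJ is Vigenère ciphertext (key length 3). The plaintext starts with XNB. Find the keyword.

MZV

Subtract each crib letter from the matching ciphertext letter (mod 26):
J(9)−X(23)=-14≡12 → M
M(12)−N(13)=-1≡25 → Z
W(22)−B(1)=21 → V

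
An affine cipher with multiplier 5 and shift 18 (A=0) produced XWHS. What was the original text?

BGDA

The inverse of 5 mod 26 is 21, since 5·21=105≡1. Apply D(y)=21·(y−18) mod 26:
X(23): 21·(23−18)=105≡1 → B
W(22): 21·(22−18)=84≡6 → G
H(7): 21·(7−18)=-231≡3 → D
S(18): 21·(18−18)=0 → A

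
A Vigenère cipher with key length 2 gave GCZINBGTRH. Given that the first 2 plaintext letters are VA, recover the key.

LC

Subtract each crib letter from the matching ciphertext letter (mod 26):
G(6)−V(21)=-15≡11 → L
C(2)−A(0)=2 → C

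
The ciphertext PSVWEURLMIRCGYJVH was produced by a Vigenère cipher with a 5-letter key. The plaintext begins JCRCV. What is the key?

Subtract each crib letter from the matching ciphertext letter (mod 26):
P(15)−J(9)=6 → G
S(18)−C(2)=16 → Q
V(21)−R(17)=4 → E
W(22)−C(2)=20 → U
E(4)−V(21)=-17≡9 → J

GQEUJ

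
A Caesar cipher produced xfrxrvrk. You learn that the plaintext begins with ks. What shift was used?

13

From the crib: x(23)−k(10)=13, so the shift is 13.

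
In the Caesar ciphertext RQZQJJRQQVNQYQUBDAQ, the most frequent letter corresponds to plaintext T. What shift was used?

23

The most frequent ciphertext letter is Q (appears 7 times).
Q is position 16; T is position 19.
Shift = -3≡23.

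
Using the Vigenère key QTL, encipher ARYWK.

QKJMD

Repeat the key across the message: QTLQT
A(0)+Q(16): 16 → Q
R(17)+T(19): 36≡10 → K
Y(24)+L(11): 35≡9 → J
W(22)+Q(16): 38≡12 → M
K(10)+T(19): 29≡3 → D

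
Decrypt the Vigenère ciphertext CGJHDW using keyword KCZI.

SEKZTU

Repeat the key across the ciphertext: KCZIKC
C(2)−K(10): -8≡18 → S
G(6)−C(2): 4 → E
J(9)−Z(25): -16≡10 → K
H(7)−I(8): -1≡25 → Z
D(3)−K(10): -7≡19 → T
W(22)−C(2): 20 → U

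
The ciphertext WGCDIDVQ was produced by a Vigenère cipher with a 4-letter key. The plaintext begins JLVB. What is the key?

Subtract each crib letter from the matching ciphertext letter (mod 26):
W(22)−J(9)=13 → N
G(6)−L(11)=-5≡21 → V
C(2)−V(21)=-19≡7 → H
D(3)−B(1)=2 → C

NVHC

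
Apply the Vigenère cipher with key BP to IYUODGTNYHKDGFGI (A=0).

Repeat the key across the message: BPBPBPBPBPBPBPBP
I(8)+B(1): 9 → J
Y(24)+P(15): 39≡13 → N
U(20)+B(1): 21 → V
O(14)+P(15): 29≡3 → D
D(3)+B(1): 4 → E
G(6)+P(15): 21 → V
T(19)+B(1): 20 → U
N(13)+P(15): 28≡2 → C
Y(24)+B(1): 25 → Z
H(7)+P(15): 22 → W
K(10)+B(1): 11 → L
D(3)+P(15): 18 → S
G(6)+B(1): 7 → H
F(5)+P(15): 20 → U
G(6)+B(1): 7 → H
I(8)+P(15): 23 → X

JNVDEVUCZWLSHUHX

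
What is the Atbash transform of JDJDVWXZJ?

J(9) → Q(16)
D(3) → W(22)
J(9) → Q(16)
D(3) → W(22)
V(21) → E(4)
W(22) → D(3)
X(23) → C(2)
Z(25) → A(0)
J(9) → Q(16)

QWQWEDCAQ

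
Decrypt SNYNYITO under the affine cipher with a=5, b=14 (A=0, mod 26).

GFCFCEBA

The inverse of 5 mod 26 is 21, since 5·21=105≡1. Apply D(y)=21·(y−14) mod 26:
S(18): 21·(18−14)=84≡6 → G
N(13): 21·(13−14)=-21≡5 → F
Y(24): 21·(24−14)=210≡2 → C
N(13): 21·(13−14)=-21≡5 → F
Y(24): 21·(24−14)=210≡2 → C
I(8): 21·(8−14)=-126≡4 → E
T(19): 21·(19−14)=105≡1 → B
O(14): 21·(14−14)=0 → A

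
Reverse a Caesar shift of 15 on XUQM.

X(23): 23−15=8 → I
U(20): 20−15=5 → F
Q(16): 16−15=1 → B
M(12): 12−15=-3≡23 → X

IFBX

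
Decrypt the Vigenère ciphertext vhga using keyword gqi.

Repeat the key across the ciphertext: gqig
v(21)−g(6): 15 → p
h(7)−q(16): -9≡17 → r
g(6)−i(8): -2≡24 → y
a(0)−g(6): -6≡20 → u

pryu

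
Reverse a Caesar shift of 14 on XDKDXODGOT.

X(23): 23−14=9 → J
D(3): 3−14=-11≡15 → P
K(10): 10−14=-4≡22 → W
D(3): 3−14=-11≡15 → P
X(23): 23−14=9 → J
O(14): 14−14=0 → A
D(3): 3−14=-11≡15 → P
G(6): 6−14=-8≡18 → S
O(14): 14−14=0 → A
T(19): 19−14=5 → F

JPWPJAPSAF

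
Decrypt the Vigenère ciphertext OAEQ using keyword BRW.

Repeat the key across the ciphertext: BRWB
O(14)−B(1): 13 → N
A(0)−R(17): -17≡9 → J
E(4)−W(22): -18≡8 → I
Q(16)−B(1): 15 → P

NJIP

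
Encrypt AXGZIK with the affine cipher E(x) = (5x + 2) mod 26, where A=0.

CNGXQA

A(0): 5·0+2=2 → C
X(23): 5·23+2=117≡13 → N
G(6): 5·6+2=32≡6 → G
Z(25): 5·25+2=127≡23 → X
I(8): 5·8+2=42≡16 → Q
K(10): 5·10+2=52≡0 → A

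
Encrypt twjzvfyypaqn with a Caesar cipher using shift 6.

t(19): 19+6=25 → z
w(22): 22+6=28≡2 → c
j(9): 9+6=15 → p
z(25): 25+6=31≡5 → f
v(21): 21+6=27≡1 → b
f(5): 5+6=11 → l
y(24): 24+6=30≡4 → e
y(24): 24+6=30≡4 → e
p(15): 15+6=21 → v
a(0): 0+6=6 → g
q(16): 16+6=22 → w
n(13): 13+6=19 → t

zcpfbleevgwt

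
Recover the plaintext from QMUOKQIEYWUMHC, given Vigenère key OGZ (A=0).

CGVAERUYZIONTW

Repeat the key across the ciphertext: OGZOGZOGZOGZOG
Q(16)−O(14): 2 → C
M(12)−G(6): 6 → G
U(20)−Z(25): -5≡21 → V
O(14)−O(14): 0 → A
K(10)−G(6): 4 → E
Q(16)−Z(25): -9≡17 → R
I(8)−O(14): -6≡20 → U
E(4)−G(6): -2≡24 → Y
Y(24)−Z(25): -1≡25 → Z
W(22)−O(14): 8 → I
U(20)−G(6): 14 → O
M(12)−Z(25): -13≡13 → N
H(7)−O(14): -7≡19 → T
C(2)−G(6): -4≡22 → W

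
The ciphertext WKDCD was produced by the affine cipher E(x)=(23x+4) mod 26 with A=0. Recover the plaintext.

The inverse of 23 mod 26 is 17, since 23·17=391≡1. Apply D(y)=17·(y−4) mod 26:
W(22): 17·(22−4)=306≡20 → U
K(10): 17·(10−4)=102≡24 → Y
D(3): 17·(3−4)=-17≡9 → J
C(2): 17·(2−4)=-34≡18 → S
D(3): 17·(3−4)=-17≡9 → J

UYJSJ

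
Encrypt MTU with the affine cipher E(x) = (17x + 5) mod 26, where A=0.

M(12): 17·12+5=209≡1 → B
T(19): 17·19+5=328≡16 → Q
U(20): 17·20+5=345≡7 → H

BQH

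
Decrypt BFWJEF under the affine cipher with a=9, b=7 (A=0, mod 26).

IUTGRU

The inverse of 9 mod 26 is 3, since 9·3=27≡1. Apply D(y)=3·(y−7) mod 26:
B(1): 3·(1−7)=-18≡8 → I
F(5): 3·(5−7)=-6≡20 → U
W(22): 3·(22−7)=45≡19 → T
J(9): 3·(9−7)=6 → G
E(4): 3·(4−7)=-9≡17 → R
F(5): 3·(5−7)=-6≡20 → U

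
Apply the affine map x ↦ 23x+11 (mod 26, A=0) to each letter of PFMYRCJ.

P(15): 23·15+11=356≡18 → S
F(5): 23·5+11=126≡22 → W
M(12): 23·12+11=287≡1 → B
Y(24): 23·24+11=563≡17 → R
R(17): 23·17+11=402≡12 → M
C(2): 23·2+11=57≡5 → F
J(9): 23·9+11=218≡10 → K

SWBRMFK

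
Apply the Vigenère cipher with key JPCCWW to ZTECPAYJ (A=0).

IIGELWHY

Repeat the key across the message: JPCCWWJP
Z(25)+J(9): 34≡8 → I
T(19)+P(15): 34≡8 → I
E(4)+C(2): 6 → G
C(2)+C(2): 4 → E
P(15)+W(22): 37≡11 → L
A(0)+W(22): 22 → W
Y(24)+J(9): 33≡7 → H
J(9)+P(15): 24 → Y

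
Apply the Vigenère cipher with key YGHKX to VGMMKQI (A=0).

TMTWHOO

Repeat the key across the message: YGHKXYG
V(21)+Y(24): 45≡19 → T
G(6)+G(6): 12 → M
M(12)+H(7): 19 → T
M(12)+K(10): 22 → W
K(10)+X(23): 33≡7 → H
Q(16)+Y(24): 40≡14 → O
I(8)+G(6): 14 → O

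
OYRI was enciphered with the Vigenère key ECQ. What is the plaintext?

Repeat the key across the ciphertext: ECQE
O(14)−E(4): 10 → K
Y(24)−C(2): 22 → W
R(17)−Q(16): 1 → B
I(8)−E(4): 4 → E

KWBE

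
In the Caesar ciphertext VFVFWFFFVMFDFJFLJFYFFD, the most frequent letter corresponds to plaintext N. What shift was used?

18

The most frequent ciphertext letter is F (appears 11 times).
F is position 5; N is position 13.
Shift = -8≡18.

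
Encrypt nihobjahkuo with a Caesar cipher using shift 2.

pkjqdlcjmwq

n(13): 13+2=15 → p
i(8): 8+2=10 → k
h(7): 7+2=9 → j
o(14): 14+2=16 → q
b(1): 1+2=3 → d
j(9): 9+2=11 → l
a(0): 0+2=2 → c
h(7): 7+2=9 → j
k(10): 10+2=12 → m
u(20): 20+2=22 → w
o(14): 14+2=16 → q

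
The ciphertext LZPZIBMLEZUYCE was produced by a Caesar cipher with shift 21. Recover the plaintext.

QEUENGRQJEZDHJ

L(11): 11−21=-10≡16 → Q
Z(25): 25−21=4 → E
P(15): 15−21=-6≡20 → U
Z(25): 25−21=4 → E
I(8): 8−21=-13≡13 → N
B(1): 1−21=-20≡6 → G
M(12): 12−21=-9≡17 → R
L(11): 11−21=-10≡16 → Q
E(4): 4−21=-17≡9 → J
Z(25): 25−21=4 → E
U(20): 20−21=-1≡25 → Z
Y(24): 24−21=3 → D
C(2): 2−21=-19≡7 → H
E(4): 4−21=-17≡9 → J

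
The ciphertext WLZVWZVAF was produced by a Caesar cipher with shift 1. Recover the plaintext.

VKYUVYUZE

W(22): 22−1=21 → V
L(11): 11−1=10 → K
Z(25): 25−1=24 → Y
V(21): 21−1=20 → U
W(22): 22−1=21 → V
Z(25): 25−1=24 → Y
V(21): 21−1=20 → U
A(0): 0−1=-1≡25 → Z
F(5): 5−1=4 → E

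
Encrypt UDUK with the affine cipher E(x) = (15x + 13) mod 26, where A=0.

U(20): 15·20+13=313≡1 → B
D(3): 15·3+13=58≡6 → G
U(20): 15·20+13=313≡1 → B
K(10): 15·10+13=163≡7 → H

BGBH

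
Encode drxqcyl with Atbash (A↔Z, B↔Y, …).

d(3) → w(22)
r(17) → i(8)
x(23) → c(2)
q(16) → j(9)
c(2) → x(23)
y(24) → b(1)
l(11) → o(14)

wicjxbo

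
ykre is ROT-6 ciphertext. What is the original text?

y(24): 24−6=18 → s
k(10): 10−6=4 → e
r(17): 17−6=11 → l
e(4): 4−6=-2≡24 → y

sely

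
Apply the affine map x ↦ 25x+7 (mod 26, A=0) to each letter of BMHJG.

GVAYB

B(1): 25·1+7=32≡6 → G
M(12): 25·12+7=307≡21 → V
H(7): 25·7+7=182≡0 → A
J(9): 25·9+7=232≡24 → Y
G(6): 25·6+7=157≡1 → B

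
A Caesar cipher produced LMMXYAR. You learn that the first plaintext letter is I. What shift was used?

3

From the crib: L(11)−I(8)=3, so the shift is 3.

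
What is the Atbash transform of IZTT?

I(8) → R(17)
Z(25) → A(0)
T(19) → G(6)
T(19) → G(6)

RAGG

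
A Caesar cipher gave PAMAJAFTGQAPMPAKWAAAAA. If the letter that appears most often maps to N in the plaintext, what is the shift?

13

The most frequent ciphertext letter is A (appears 10 times).
A is position 0; N is position 13.
Shift = -13≡13.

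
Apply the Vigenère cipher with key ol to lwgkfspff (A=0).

zhuvtddqt

Repeat the key across the message: ololololo
l(11)+o(14): 25 → z
w(22)+l(11): 33≡7 → h
g(6)+o(14): 20 → u
k(10)+l(11): 21 → v
f(5)+o(14): 19 → t
s(18)+l(11): 29≡3 → d
p(15)+o(14): 29≡3 → d
f(5)+l(11): 16 → q
f(5)+o(14): 19 → t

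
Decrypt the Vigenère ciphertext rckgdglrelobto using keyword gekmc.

lyaubahhsjixjc

Repeat the key across the ciphertext: gekmcgekmcgekm
r(17)−g(6): 11 → l
c(2)−e(4): -2≡24 → y
k(10)−k(10): 0 → a
g(6)−m(12): -6≡20 → u
d(3)−c(2): 1 → b
g(6)−g(6): 0 → a
l(11)−e(4): 7 → h
r(17)−k(10): 7 → h
e(4)−m(12): -8≡18 → s
l(11)−c(2): 9 → j
o(14)−g(6): 8 → i
b(1)−e(4): -3≡23 → x
t(19)−k(10): 9 → j
o(14)−m(12): 2 → c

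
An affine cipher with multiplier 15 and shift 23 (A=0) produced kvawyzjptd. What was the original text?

The inverse of 15 mod 26 is 7, since 15·7=105≡1. Apply D(y)=7·(y−23) mod 26:
k(10): 7·(10−23)=-91≡13 → n
v(21): 7·(21−23)=-14≡12 → m
a(0): 7·(0−23)=-161≡21 → v
w(22): 7·(22−23)=-7≡19 → t
y(24): 7·(24−23)=7 → h
z(25): 7·(25−23)=14 → o
j(9): 7·(9−23)=-98≡6 → g
p(15): 7·(15−23)=-56≡22 → w
t(19): 7·(19−23)=-28≡24 → y
d(3): 7·(3−23)=-140≡16 → q

nmvthogwyq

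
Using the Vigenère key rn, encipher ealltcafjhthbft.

vncykprsaukussk

Repeat the key across the message: rnrnrnrnrnrnrnr
e(4)+r(17): 21 → v
a(0)+n(13): 13 → n
l(11)+r(17): 28≡2 → c
l(11)+n(13): 24 → y
t(19)+r(17): 36≡10 → k
c(2)+n(13): 15 → p
a(0)+r(17): 17 → r
f(5)+n(13): 18 → s
j(9)+r(17): 26≡0 → a
h(7)+n(13): 20 → u
t(19)+r(17): 36≡10 → k
h(7)+n(13): 20 → u
b(1)+r(17): 18 → s
f(5)+n(13): 18 → s
t(19)+r(17): 36≡10 → k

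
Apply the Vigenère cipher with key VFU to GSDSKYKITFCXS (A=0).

BXXNPSFNNAHRN

Repeat the key across the message: VFUVFUVFUVFUV
G(6)+V(21): 27≡1 → B
S(18)+F(5): 23 → X
D(3)+U(20): 23 → X
S(18)+V(21): 39≡13 → N
K(10)+F(5): 15 → P
Y(24)+U(20): 44≡18 → S
K(10)+V(21): 31≡5 → F
I(8)+F(5): 13 → N
T(19)+U(20): 39≡13 → N
F(5)+V(21): 26≡0 → A
C(2)+F(5): 7 → H
X(23)+U(20): 43≡17 → R
S(18)+V(21): 39≡13 → N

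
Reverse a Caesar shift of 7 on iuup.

i(8): 8−7=1 → b
u(20): 20−7=13 → n
u(20): 20−7=13 → n
p(15): 15−7=8 → i

bnni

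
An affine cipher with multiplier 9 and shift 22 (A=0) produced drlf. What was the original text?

vltb

The inverse of 9 mod 26 is 3, since 9·3=27≡1. Apply D(y)=3·(y−22) mod 26:
d(3): 3·(3−22)=-57≡21 → v
r(17): 3·(17−22)=-15≡11 → l
l(11): 3·(11−22)=-33≡19 → t
f(5): 3·(5−22)=-51≡1 → b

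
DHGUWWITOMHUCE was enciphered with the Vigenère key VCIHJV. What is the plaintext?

Repeat the key across the ciphertext: VCIHJVVCIHJVVC
D(3)−V(21): -18≡8 → I
H(7)−C(2): 5 → F
G(6)−I(8): -2≡24 → Y
U(20)−H(7): 13 → N
W(22)−J(9): 13 → N
W(22)−V(21): 1 → B
I(8)−V(21): -13≡13 → N
T(19)−C(2): 17 → R
O(14)−I(8): 6 → G
M(12)−H(7): 5 → F
H(7)−J(9): -2≡24 → Y
U(20)−V(21): -1≡25 → Z
C(2)−V(21): -19≡7 → H
E(4)−C(2): 2 → C

IFYNNBNRGFYZHC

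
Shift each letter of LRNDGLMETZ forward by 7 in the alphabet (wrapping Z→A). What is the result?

SYUKNSTLAG

L(11): 11+7=18 → S
R(17): 17+7=24 → Y
N(13): 13+7=20 → U
D(3): 3+7=10 → K
G(6): 6+7=13 → N
L(11): 11+7=18 → S
M(12): 12+7=19 → T
E(4): 4+7=11 → L
T(19): 19+7=26≡0 → A
Z(25): 25+7=32≡6 → G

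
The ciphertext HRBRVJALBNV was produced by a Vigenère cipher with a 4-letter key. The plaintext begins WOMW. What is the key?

Subtract each crib letter from the matching ciphertext letter (mod 26):
H(7)−W(22)=-15≡11 → L
R(17)−O(14)=3 → D
B(1)−M(12)=-11≡15 → P
R(17)−W(22)=-5≡21 → V

LDPV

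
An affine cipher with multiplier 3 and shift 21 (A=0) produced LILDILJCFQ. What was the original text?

ONOUNOWLMH

The inverse of 3 mod 26 is 9, since 3·9=27≡1. Apply D(y)=9·(y−21) mod 26:
L(11): 9·(11−21)=-90≡14 → O
I(8): 9·(8−21)=-117≡13 → N
L(11): 9·(11−21)=-90≡14 → O
D(3): 9·(3−21)=-162≡20 → U
I(8): 9·(8−21)=-117≡13 → N
L(11): 9·(11−21)=-90≡14 → O
J(9): 9·(9−21)=-108≡22 → W
C(2): 9·(2−21)=-171≡11 → L
F(5): 9·(5−21)=-144≡12 → M
Q(16): 9·(16−21)=-45≡7 → H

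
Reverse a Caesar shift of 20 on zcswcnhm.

fiycitns

z(25): 25−20=5 → f
c(2): 2−20=-18≡8 → i
s(18): 18−20=-2≡24 → y
w(22): 22−20=2 → c
c(2): 2−20=-18≡8 → i
n(13): 13−20=-7≡19 → t
h(7): 7−20=-13≡13 → n
m(12): 12−20=-8≡18 → s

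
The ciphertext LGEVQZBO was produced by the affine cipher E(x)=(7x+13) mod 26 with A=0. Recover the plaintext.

WZVQTYCP

The inverse of 7 mod 26 is 15, since 7·15=105≡1. Apply D(y)=15·(y−13) mod 26:
L(11): 15·(11−13)=-30≡22 → W
G(6): 15·(6−13)=-105≡25 → Z
E(4): 15·(4−13)=-135≡21 → V
V(21): 15·(21−13)=120≡16 → Q
Q(16): 15·(16−13)=45≡19 → T
Z(25): 15·(25−13)=180≡24 → Y
B(1): 15·(1−13)=-180≡2 → C
O(14): 15·(14−13)=15 → P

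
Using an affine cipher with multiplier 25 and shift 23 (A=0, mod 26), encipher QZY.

HYZ

Q(16): 25·16+23=423≡7 → H
Z(25): 25·25+23=648≡24 → Y
Y(24): 25·24+23=623≡25 → Z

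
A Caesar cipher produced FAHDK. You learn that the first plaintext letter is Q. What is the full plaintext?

QLSOV

From the crib: F(5)−Q(16)=-11≡15, so the shift is 15.
Subtract 15 from each ciphertext letter:
F(5): 5−15=-10≡16 → Q
A(0): 0−15=-15≡11 → L
H(7): 7−15=-8≡18 → S
D(3): 3−15=-12≡14 → O
K(10): 10−15=-5≡21 → V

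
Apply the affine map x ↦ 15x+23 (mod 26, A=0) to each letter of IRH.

I(8): 15·8+23=143≡13 → N
R(17): 15·17+23=278≡18 → S
H(7): 15·7+23=128≡24 → Y

NSY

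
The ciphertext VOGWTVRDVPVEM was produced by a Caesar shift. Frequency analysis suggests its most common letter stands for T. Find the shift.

2

The most frequent ciphertext letter is V (appears 4 times).
V is position 21; T is position 19.
Shift = 2.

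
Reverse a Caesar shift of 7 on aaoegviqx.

a(0): 0−7=-7≡19 → t
a(0): 0−7=-7≡19 → t
o(14): 14−7=7 → h
e(4): 4−7=-3≡23 → x
g(6): 6−7=-1≡25 → z
v(21): 21−7=14 → o
i(8): 8−7=1 → b
q(16): 16−7=9 → j
x(23): 23−7=16 → q

tthxzobjq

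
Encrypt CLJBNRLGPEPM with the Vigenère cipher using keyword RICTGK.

Repeat the key across the message: RICTGKRICTGK
C(2)+R(17): 19 → T
L(11)+I(8): 19 → T
J(9)+C(2): 11 → L
B(1)+T(19): 20 → U
N(13)+G(6): 19 → T
R(17)+K(10): 27≡1 → B
L(11)+R(17): 28≡2 → C
G(6)+I(8): 14 → O
P(15)+C(2): 17 → R
E(4)+T(19): 23 → X
P(15)+G(6): 21 → V
M(12)+K(10): 22 → W

TTLUTBCORXVW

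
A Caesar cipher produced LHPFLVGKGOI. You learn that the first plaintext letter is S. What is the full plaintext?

From the crib: L(11)−S(18)=-7≡19, so the shift is 19.
Subtract 19 from each ciphertext letter:
L(11): 11−19=-8≡18 → S
H(7): 7−19=-12≡14 → O
P(15): 15−19=-4≡22 → W
F(5): 5−19=-14≡12 → M
L(11): 11−19=-8≡18 → S
V(21): 21−19=2 → C
G(6): 6−19=-13≡13 → N
K(10): 10−19=-9≡17 → R
G(6): 6−19=-13≡13 → N
O(14): 14−19=-5≡21 → V
I(8): 8−19=-11≡15 → P

SOWMSCNRNVP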